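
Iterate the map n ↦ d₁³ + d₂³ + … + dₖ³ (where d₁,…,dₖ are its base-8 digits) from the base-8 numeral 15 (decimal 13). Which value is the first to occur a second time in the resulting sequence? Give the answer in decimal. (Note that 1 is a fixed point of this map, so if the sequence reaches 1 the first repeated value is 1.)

559

13 = (1,5)_8 → 1³ + 5³ = 1 + 125 = 126
126 = (1,7,6)_8 → 1³ + 7³ + 6³ = 1 + 343 + 216 = 560
560 = (1,0,6,0)_8 → 1³ + 0³ + 6³ + 0³ = 1 + 0 + 216 + 0 = 217
217 = (3,3,1)_8 → 3³ + 3³ + 1³ = 27 + 27 + 1 = 55
55 = (6,7)_8 → 6³ + 7³ = 216 + 343 = 559
559 = (1,0,5,7)_8 → 1³ + 0³ + 5³ + 7³ = 1 + 0 + 125 + 343 = 469
469 = (7,2,5)_8 → 7³ + 2³ + 5³ = 343 + 8 + 125 = 476
476 = (7,3,4)_8 → 7³ + 3³ + 4³ = 343 + 27 + 64 = 434
434 = (6,6,2)_8 → 6³ + 6³ + 2³ = 216 + 216 + 8 = 440
440 = (6,7,0)_8 → 6³ + 7³ + 0³ = 216 + 343 + 0 = 559  — 559 already appeared earlier.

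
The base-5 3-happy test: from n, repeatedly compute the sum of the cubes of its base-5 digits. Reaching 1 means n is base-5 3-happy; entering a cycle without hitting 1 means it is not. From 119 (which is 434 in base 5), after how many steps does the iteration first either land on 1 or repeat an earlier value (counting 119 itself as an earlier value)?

119 = (4,3,4)_5 → 4³ + 3³ + 4³ = 155
155 = (1,1,1,0)_5 → 1³ + 1³ + 1³ + 0³ = 3
3 = (3)_5 → 3³ = 27
27 = (1,0,2)_5 → 1³ + 0³ + 2³ = 9
9 = (1,4)_5 → 1³ + 4³ = 65
65 = (2,3,0)_5 → 2³ + 3³ + 0³ = 35
35 = (1,2,0)_5 → 1³ + 2³ + 0³ = 9  — 9 repeats.
That took 7 steps.

7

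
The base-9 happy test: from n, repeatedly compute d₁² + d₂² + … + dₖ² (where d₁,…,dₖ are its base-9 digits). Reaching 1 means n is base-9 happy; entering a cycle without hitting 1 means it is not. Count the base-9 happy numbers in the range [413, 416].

1

413: 413 → 89 → 65 → 53 → 89  — not base-9 happy
414: 414 → 26 → 68 → 74 → 68  — not base-9 happy
415: 415 → 27 → 9 → 1  — base-9 happy
416: 416 → 30 → 18 → 4 → 16 → 50 → 50  — not base-9 happy
base-9 happy: 415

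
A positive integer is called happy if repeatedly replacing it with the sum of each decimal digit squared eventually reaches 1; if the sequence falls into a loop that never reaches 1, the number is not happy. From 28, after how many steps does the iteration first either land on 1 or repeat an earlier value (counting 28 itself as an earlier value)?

28 → 2² + 8² = 68
68 → 6² + 8² = 100
100 → 1² + 0² + 0² = 1  — reached 1.
That took 3 steps.

3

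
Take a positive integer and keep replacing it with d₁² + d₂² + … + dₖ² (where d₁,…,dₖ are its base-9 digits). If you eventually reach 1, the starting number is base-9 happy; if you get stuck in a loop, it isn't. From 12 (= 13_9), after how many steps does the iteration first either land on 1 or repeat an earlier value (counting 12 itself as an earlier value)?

6

12 = (1,3)_9 → 1² + 3² = 10
10 = (1,1)_9 → 1² + 1² = 2
2 = (2)_9 → 2² = 4
4 = (4)_9 → 4² = 16
16 = (1,7)_9 → 1² + 7² = 50
50 = (5,5)_9 → 5² + 5² = 50  — 50 repeats.
That took 6 steps.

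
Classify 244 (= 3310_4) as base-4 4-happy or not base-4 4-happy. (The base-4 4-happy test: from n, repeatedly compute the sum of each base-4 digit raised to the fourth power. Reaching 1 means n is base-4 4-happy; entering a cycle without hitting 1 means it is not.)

244 = (3,3,1,0)_4 → 3⁴ + 3⁴ + 1⁴ + 0⁴ = 163
163 = (2,2,0,3)_4 → 2⁴ + 2⁴ + 0⁴ + 3⁴ = 113
113 = (1,3,0,1)_4 → 1⁴ + 3⁴ + 0⁴ + 1⁴ = 83
83 = (1,1,0,3)_4 → 1⁴ + 1⁴ + 0⁴ + 3⁴ = 83  — 83 already seen; the sequence cycles without reaching 1.

not base-4 4-happy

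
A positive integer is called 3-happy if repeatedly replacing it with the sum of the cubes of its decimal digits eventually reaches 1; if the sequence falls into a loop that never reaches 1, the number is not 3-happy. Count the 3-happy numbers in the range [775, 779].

775: 775 → 811 → 514 → 190 → 730 → 370 → 370  — not 3-happy
776: 776 → 902 → 737 → 713 → 371 → 371  — not 3-happy
777: 777 → 1029 → 738 → 882 → 1032 → 36 → 243 → 99 → 1458 → 702 → 351 → 153 → 153  — not 3-happy
778: 778 → 1198 → 1243 → 100 → 1  — 3-happy
779: 779 → 1415 → 191 → 731 → 371 → 371  — not 3-happy
3-happy: 778

1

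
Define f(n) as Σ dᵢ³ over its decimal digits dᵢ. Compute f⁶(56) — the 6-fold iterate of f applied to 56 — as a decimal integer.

56 → 5³ + 6³ = 125 + 216 = 341
341 → 3³ + 4³ + 1³ = 27 + 64 + 1 = 92
92 → 9³ + 2³ = 729 + 8 = 737
737 → 7³ + 3³ + 7³ = 343 + 27 + 343 = 713
713 → 7³ + 1³ + 3³ = 343 + 1 + 27 = 371
371 → 3³ + 7³ + 1³ = 27 + 343 + 1 = 371

371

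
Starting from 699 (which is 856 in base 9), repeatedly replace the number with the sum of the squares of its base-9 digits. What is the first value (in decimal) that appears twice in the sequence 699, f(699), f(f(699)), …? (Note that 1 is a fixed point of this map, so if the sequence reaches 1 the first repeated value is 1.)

1

699 = (8,5,6)_9 → 8² + 5² + 6² = 64 + 25 + 36 = 125
125 = (1,4,8)_9 → 1² + 4² + 8² = 1 + 16 + 64 = 81
81 = (1,0,0)_9 → 1² + 0² + 0² = 1 + 0 + 0 = 1  — reached the fixed point 1.
1 → 1, so 1 is the first repeated value.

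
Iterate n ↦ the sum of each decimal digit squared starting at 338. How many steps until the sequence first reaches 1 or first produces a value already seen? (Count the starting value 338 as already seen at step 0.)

4

338 → 3² + 3² + 8² = 82
82 → 8² + 2² = 68
68 → 6² + 8² = 100
100 → 1² + 0² + 0² = 1  — reached 1.
That took 4 steps.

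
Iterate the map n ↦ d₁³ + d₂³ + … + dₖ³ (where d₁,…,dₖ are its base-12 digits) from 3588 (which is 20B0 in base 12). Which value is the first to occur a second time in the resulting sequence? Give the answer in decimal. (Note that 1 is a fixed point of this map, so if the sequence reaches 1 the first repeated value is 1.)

1

3588 = (2,0,11,0)_12 → 2³ + 0³ + 11³ + 0³ = 8 + 0 + 1331 + 0 = 1339
1339 = (9,3,7)_12 → 9³ + 3³ + 7³ = 729 + 27 + 343 = 1099
1099 = (7,7,7)_12 → 7³ + 7³ + 7³ = 343 + 343 + 343 = 1029
1029 = (7,1,9)_12 → 7³ + 1³ + 9³ = 343 + 1 + 729 = 1073
1073 = (7,5,5)_12 → 7³ + 5³ + 5³ = 343 + 125 + 125 = 593
593 = (4,1,5)_12 → 4³ + 1³ + 5³ = 64 + 1 + 125 = 190
190 = (1,3,10)_12 → 1³ + 3³ + 10³ = 1 + 27 + 1000 = 1028
1028 = (7,1,8)_12 → 7³ + 1³ + 8³ = 343 + 1 + 512 = 856
856 = (5,11,4)_12 → 5³ + 11³ + 4³ = 125 + 1331 + 64 = 1520
1520 = (10,6,8)_12 → 10³ + 6³ + 8³ = 1000 + 216 + 512 = 1728
1728 = (1,0,0,0)_12 → 1³ + 0³ + 0³ + 0³ = 1 + 0 + 0 + 0 = 1  — reached the fixed point 1.
1 → 1, so 1 is the first repeated value.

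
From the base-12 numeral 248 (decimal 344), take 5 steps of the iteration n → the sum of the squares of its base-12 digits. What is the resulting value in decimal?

8

344 = (2,4,8)_12 → 84
84 = (7,0)_12 → 49
49 = (4,1)_12 → 17
17 = (1,5)_12 → 26
26 = (2,2)_12 → 8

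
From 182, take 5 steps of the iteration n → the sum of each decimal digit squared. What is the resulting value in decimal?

182 → 1² + 8² + 2² = 1 + 64 + 4 = 69
69 → 6² + 9² = 36 + 81 = 117
117 → 1² + 1² + 7² = 1 + 1 + 49 = 51
51 → 5² + 1² = 25 + 1 = 26
26 → 2² + 6² = 4 + 36 = 40

40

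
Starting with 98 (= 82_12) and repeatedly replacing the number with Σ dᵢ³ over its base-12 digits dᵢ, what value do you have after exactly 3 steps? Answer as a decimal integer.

35

98 = (8,2)_12 → 520
520 = (3,7,4)_12 → 434
434 = (3,0,2)_12 → 35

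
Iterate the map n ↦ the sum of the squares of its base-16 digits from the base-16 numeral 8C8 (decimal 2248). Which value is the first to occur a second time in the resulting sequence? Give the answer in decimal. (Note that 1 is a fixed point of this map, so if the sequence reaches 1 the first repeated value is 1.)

1

2248 = (8,12,8)_16 → 8² + 12² + 8² = 64 + 144 + 64 = 272
272 = (1,1,0)_16 → 1² + 1² + 0² = 1 + 1 + 0 = 2
2 = (2)_16 → 2² = 4
4 = (4)_16 → 4² = 16
16 = (1,0)_16 → 1² + 0² = 1 + 0 = 1  — reached the fixed point 1.
1 → 1, so 1 is the first repeated value.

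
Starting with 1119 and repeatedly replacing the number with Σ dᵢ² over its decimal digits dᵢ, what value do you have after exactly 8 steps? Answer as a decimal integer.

1119 → 84
84 → 80
80 → 64
64 → 52
52 → 29
29 → 85
85 → 89
89 → 145

145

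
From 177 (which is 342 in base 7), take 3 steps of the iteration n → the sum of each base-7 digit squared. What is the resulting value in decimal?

13

177 = (3,4,2)_7 → 3² + 4² + 2² = 29
29 = (4,1)_7 → 4² + 1² = 17
17 = (2,3)_7 → 2² + 3² = 13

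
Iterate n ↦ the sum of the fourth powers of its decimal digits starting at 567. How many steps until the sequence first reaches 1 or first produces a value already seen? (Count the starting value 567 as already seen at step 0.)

11

567 → 5⁴ + 6⁴ + 7⁴ = 625 + 1296 + 2401 = 4322
4322 → 4⁴ + 3⁴ + 2⁴ + 2⁴ = 256 + 81 + 16 + 16 = 369
369 → 3⁴ + 6⁴ + 9⁴ = 81 + 1296 + 6561 = 7938
7938 → 7⁴ + 9⁴ + 3⁴ + 8⁴ = 2401 + 6561 + 81 + 4096 = 13139
13139 → 1⁴ + 3⁴ + 1⁴ + 3⁴ + 9⁴ = 1 + 81 + 1 + 81 + 6561 = 6725
6725 → 6⁴ + 7⁴ + 2⁴ + 5⁴ = 1296 + 2401 + 16 + 625 = 4338
4338 → 4⁴ + 3⁴ + 3⁴ + 8⁴ = 256 + 81 + 81 + 4096 = 4514
4514 → 4⁴ + 5⁴ + 1⁴ + 4⁴ = 256 + 625 + 1 + 256 = 1138
1138 → 1⁴ + 1⁴ + 3⁴ + 8⁴ = 1 + 1 + 81 + 4096 = 4179
4179 → 4⁴ + 1⁴ + 7⁴ + 9⁴ = 256 + 1 + 2401 + 6561 = 9219
9219 → 9⁴ + 2⁴ + 1⁴ + 9⁴ = 6561 + 16 + 1 + 6561 = 13139  — 13139 repeats.
That took 11 steps.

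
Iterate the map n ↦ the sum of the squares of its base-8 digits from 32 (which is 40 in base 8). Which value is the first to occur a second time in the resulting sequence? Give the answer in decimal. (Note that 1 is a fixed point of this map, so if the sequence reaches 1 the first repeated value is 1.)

32 = (4,0)_8 → 4² + 0² = 16
16 = (2,0)_8 → 2² + 0² = 4
4 = (4)_8 → 4² = 16  — 16 already appeared earlier.

16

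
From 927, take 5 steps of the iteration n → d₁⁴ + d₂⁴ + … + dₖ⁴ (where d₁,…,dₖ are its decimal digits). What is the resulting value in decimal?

7329

927 → 9⁴ + 2⁴ + 7⁴ = 8978
8978 → 8⁴ + 9⁴ + 7⁴ + 8⁴ = 17154
17154 → 1⁴ + 7⁴ + 1⁴ + 5⁴ + 4⁴ = 3284
3284 → 3⁴ + 2⁴ + 8⁴ + 4⁴ = 4449
4449 → 4⁴ + 4⁴ + 4⁴ + 9⁴ = 7329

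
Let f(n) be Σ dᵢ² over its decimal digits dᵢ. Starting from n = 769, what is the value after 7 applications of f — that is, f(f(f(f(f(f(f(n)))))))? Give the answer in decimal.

20

769 → 166
166 → 73
73 → 58
58 → 89
89 → 145
145 → 42
42 → 20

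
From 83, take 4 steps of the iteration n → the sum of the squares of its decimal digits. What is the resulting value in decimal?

145

83 → 8² + 3² = 64 + 9 = 73
73 → 7² + 3² = 49 + 9 = 58
58 → 5² + 8² = 25 + 64 = 89
89 → 8² + 9² = 64 + 81 = 145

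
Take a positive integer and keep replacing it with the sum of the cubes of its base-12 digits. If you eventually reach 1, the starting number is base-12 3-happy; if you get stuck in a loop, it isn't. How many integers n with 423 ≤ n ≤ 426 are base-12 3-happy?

423: 423 → 1366 → 1854 → 1217 → 762 → 368 → 736 → 190 → 1028 → 856 → 1520 → 1728 → 1  (reaches 1)
424: 424 → 1403 → 2572 → 1190 → 547 → 1099 → 1029 → 1073 → 593 → 190 → 1028 → 856 → 1520 → 1728 → 1  (reaches 1)
425: 425 → 1464 → 1008 → 343 → 415 → 1351 → 1136 → 1855 → 1344 → 793 → 342 → 288 → 8 → 512 → 755 → 1464  (repeats 1464)
426: 426 → 1555 → 2072 → 585 → 793 → 342 → 288 → 8 → 512 → 755 → 1464 → 1008 → 343 → 415 → 1351 → 1136 → 1855 → 1344 → 793  (repeats 793)
base-12 3-happy: 423, 424

2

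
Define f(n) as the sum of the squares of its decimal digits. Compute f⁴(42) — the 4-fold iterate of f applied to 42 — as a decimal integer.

42 → 4² + 2² = 16 + 4 = 20
20 → 2² + 0² = 4 + 0 = 4
4 → 4² = 16
16 → 1² + 6² = 1 + 36 = 37

37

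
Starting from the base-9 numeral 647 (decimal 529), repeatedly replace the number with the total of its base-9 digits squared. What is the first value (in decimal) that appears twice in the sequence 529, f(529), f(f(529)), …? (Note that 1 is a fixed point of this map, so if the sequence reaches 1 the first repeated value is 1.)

529 = (6,4,7)_9 → 101
101 = (1,2,2)_9 → 9
9 = (1,0)_9 → 1  — reached the fixed point 1.
1 → 1, so 1 is the first repeated value.

1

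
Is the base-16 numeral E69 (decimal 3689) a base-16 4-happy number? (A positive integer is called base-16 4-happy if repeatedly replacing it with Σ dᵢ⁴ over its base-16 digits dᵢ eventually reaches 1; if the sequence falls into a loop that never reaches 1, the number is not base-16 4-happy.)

base-16 4-happy

3689 = (14,6,9)_16 → 14⁴ + 6⁴ + 9⁴ = 46273
46273 = (11,4,12,1)_16 → 11⁴ + 4⁴ + 12⁴ + 1⁴ = 35634
35634 = (8,11,3,2)_16 → 8⁴ + 11⁴ + 3⁴ + 2⁴ = 18834
18834 = (4,9,9,2)_16 → 4⁴ + 9⁴ + 9⁴ + 2⁴ = 13394
13394 = (3,4,5,2)_16 → 3⁴ + 4⁴ + 5⁴ + 2⁴ = 978
978 = (3,13,2)_16 → 3⁴ + 13⁴ + 2⁴ = 28658
28658 = (6,15,15,2)_16 → 6⁴ + 15⁴ + 15⁴ + 2⁴ = 102562
102562 = (1,9,0,10,2)_16 → 1⁴ + 9⁴ + 0⁴ + 10⁴ + 2⁴ = 16578
16578 = (4,0,12,2)_16 → 4⁴ + 0⁴ + 12⁴ + 2⁴ = 21008
21008 = (5,2,1,0)_16 → 5⁴ + 2⁴ + 1⁴ + 0⁴ = 642
642 = (2,8,2)_16 → 2⁴ + 8⁴ + 2⁴ = 4128
4128 = (1,0,2,0)_16 → 1⁴ + 0⁴ + 2⁴ + 0⁴ = 17
17 = (1,1)_16 → 1⁴ + 1⁴ = 2
2 = (2)_16 → 2⁴ = 16
16 = (1,0)_16 → 1⁴ + 0⁴ = 1  — reached 1.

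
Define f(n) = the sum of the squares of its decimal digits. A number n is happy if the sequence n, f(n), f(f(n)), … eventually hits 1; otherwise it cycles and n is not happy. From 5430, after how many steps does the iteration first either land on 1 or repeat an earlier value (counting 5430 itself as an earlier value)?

13

5430 → 5² + 4² + 3² + 0² = 50
50 → 5² + 0² = 25
25 → 2² + 5² = 29
29 → 2² + 9² = 85
85 → 8² + 5² = 89
89 → 8² + 9² = 145
145 → 1² + 4² + 5² = 42
42 → 4² + 2² = 20
20 → 2² + 0² = 4
4 → 4² = 16
16 → 1² + 6² = 37
37 → 3² + 7² = 58
58 → 5² + 8² = 89  — 89 repeats.
That took 13 steps.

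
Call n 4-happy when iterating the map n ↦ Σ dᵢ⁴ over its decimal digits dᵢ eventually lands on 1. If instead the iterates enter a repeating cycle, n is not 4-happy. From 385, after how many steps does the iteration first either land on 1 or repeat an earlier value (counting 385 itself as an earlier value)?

13

385 → 3⁴ + 8⁴ + 5⁴ = 81 + 4096 + 625 = 4802
4802 → 4⁴ + 8⁴ + 0⁴ + 2⁴ = 256 + 4096 + 0 + 16 = 4368
4368 → 4⁴ + 3⁴ + 6⁴ + 8⁴ = 256 + 81 + 1296 + 4096 = 5729
5729 → 5⁴ + 7⁴ + 2⁴ + 9⁴ = 625 + 2401 + 16 + 6561 = 9603
9603 → 9⁴ + 6⁴ + 0⁴ + 3⁴ = 6561 + 1296 + 0 + 81 = 7938
7938 → 7⁴ + 9⁴ + 3⁴ + 8⁴ = 2401 + 6561 + 81 + 4096 = 13139
13139 → 1⁴ + 3⁴ + 1⁴ + 3⁴ + 9⁴ = 1 + 81 + 1 + 81 + 6561 = 6725
6725 → 6⁴ + 7⁴ + 2⁴ + 5⁴ = 1296 + 2401 + 16 + 625 = 4338
4338 → 4⁴ + 3⁴ + 3⁴ + 8⁴ = 256 + 81 + 81 + 4096 = 4514
4514 → 4⁴ + 5⁴ + 1⁴ + 4⁴ = 256 + 625 + 1 + 256 = 1138
1138 → 1⁴ + 1⁴ + 3⁴ + 8⁴ = 1 + 1 + 81 + 4096 = 4179
4179 → 4⁴ + 1⁴ + 7⁴ + 9⁴ = 256 + 1 + 2401 + 6561 = 9219
9219 → 9⁴ + 2⁴ + 1⁴ + 9⁴ = 6561 + 16 + 1 + 6561 = 13139  — 13139 repeats.
That took 13 steps.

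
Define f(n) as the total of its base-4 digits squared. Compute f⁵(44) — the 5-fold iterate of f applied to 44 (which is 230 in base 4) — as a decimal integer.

1

44 = (2,3,0)_4 → 13
13 = (3,1)_4 → 10
10 = (2,2)_4 → 8
8 = (2,0)_4 → 4
4 = (1,0)_4 → 1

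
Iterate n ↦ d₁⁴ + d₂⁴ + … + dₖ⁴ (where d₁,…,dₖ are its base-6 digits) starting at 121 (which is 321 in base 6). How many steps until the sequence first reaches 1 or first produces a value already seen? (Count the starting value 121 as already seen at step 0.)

12

121 = (3,2,1)_6 → 3⁴ + 2⁴ + 1⁴ = 98
98 = (2,4,2)_6 → 2⁴ + 4⁴ + 2⁴ = 288
288 = (1,2,0,0)_6 → 1⁴ + 2⁴ + 0⁴ + 0⁴ = 17
17 = (2,5)_6 → 2⁴ + 5⁴ = 641
641 = (2,5,4,5)_6 → 2⁴ + 5⁴ + 4⁴ + 5⁴ = 1522
1522 = (1,1,0,1,4)_6 → 1⁴ + 1⁴ + 0⁴ + 1⁴ + 4⁴ = 259
259 = (1,1,1,1)_6 → 1⁴ + 1⁴ + 1⁴ + 1⁴ = 4
4 = (4)_6 → 4⁴ = 256
256 = (1,1,0,4)_6 → 1⁴ + 1⁴ + 0⁴ + 4⁴ = 258
258 = (1,1,1,0)_6 → 1⁴ + 1⁴ + 1⁴ + 0⁴ = 3
3 = (3)_6 → 3⁴ = 81
81 = (2,1,3)_6 → 2⁴ + 1⁴ + 3⁴ = 98  — 98 repeats.
That took 12 steps.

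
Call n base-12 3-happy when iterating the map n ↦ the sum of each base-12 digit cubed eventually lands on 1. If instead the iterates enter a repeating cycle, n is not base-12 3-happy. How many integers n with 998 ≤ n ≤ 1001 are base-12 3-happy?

2

998: 998 → 1555 → 2072 → 585 → 793 → 342 → 288 → 8 → 512 → 755 → 1464 → 1008 → 343 → 415 → 1351 → 1136 → 1855 → 1344 → 793  — not base-12 3-happy
999: 999 → 1574 → 2339 → 1404 → 1458 → 1217 → 762 → 368 → 736 → 190 → 1028 → 856 → 1520 → 1728 → 1  — base-12 3-happy
1000: 1000 → 1611 → 1366 → 1854 → 1217 → 762 → 368 → 736 → 190 → 1028 → 856 → 1520 → 1728 → 1  — base-12 3-happy
1001: 1001 → 1672 → 1738 → 1001  — not base-12 3-happy
base-12 3-happy: 999, 1000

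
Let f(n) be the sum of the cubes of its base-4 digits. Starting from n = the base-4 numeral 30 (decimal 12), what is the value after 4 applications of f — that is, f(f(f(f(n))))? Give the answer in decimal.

12 = (3,0)_4 → 27
27 = (1,2,3)_4 → 36
36 = (2,1,0)_4 → 9
9 = (2,1)_4 → 9

9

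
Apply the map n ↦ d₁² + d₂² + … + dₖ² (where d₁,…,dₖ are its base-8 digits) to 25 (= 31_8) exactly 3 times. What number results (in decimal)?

25 = (3,1)_8 → 3² + 1² = 10
10 = (1,2)_8 → 1² + 2² = 5
5 = (5)_8 → 5² = 25

25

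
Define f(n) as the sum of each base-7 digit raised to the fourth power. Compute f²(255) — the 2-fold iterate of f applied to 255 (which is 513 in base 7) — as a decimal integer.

97

255 = (5,1,3)_7 → 5⁴ + 1⁴ + 3⁴ = 625 + 1 + 81 = 707
707 = (2,0,3,0)_7 → 2⁴ + 0⁴ + 3⁴ + 0⁴ = 16 + 0 + 81 + 0 = 97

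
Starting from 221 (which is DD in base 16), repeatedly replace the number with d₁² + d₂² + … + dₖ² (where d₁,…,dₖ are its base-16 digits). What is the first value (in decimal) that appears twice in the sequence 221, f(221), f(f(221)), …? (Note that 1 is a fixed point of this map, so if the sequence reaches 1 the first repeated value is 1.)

221 = (13,13)_16 → 13² + 13² = 338
338 = (1,5,2)_16 → 1² + 5² + 2² = 30
30 = (1,14)_16 → 1² + 14² = 197
197 = (12,5)_16 → 12² + 5² = 169
169 = (10,9)_16 → 10² + 9² = 181
181 = (11,5)_16 → 11² + 5² = 146
146 = (9,2)_16 → 9² + 2² = 85
85 = (5,5)_16 → 5² + 5² = 50
50 = (3,2)_16 → 3² + 2² = 13
13 = (13)_16 → 13² = 169  — 169 already appeared earlier.

169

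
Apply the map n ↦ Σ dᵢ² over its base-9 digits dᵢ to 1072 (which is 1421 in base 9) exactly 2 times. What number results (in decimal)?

1072 = (1,4,2,1)_9 → 1² + 4² + 2² + 1² = 1 + 16 + 4 + 1 = 22
22 = (2,4)_9 → 2² + 4² = 4 + 16 = 20

20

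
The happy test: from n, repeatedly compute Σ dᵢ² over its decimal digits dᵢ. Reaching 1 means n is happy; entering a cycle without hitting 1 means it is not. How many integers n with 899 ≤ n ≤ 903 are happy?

899: 899 → 226 → 44 → 32 → 13 → 10 → 1  — happy
900: 900 → 81 → 65 → 61 → 37 → 58 → 89 → 145 → 42 → 20 → 4 → 16 → 37  — not happy
901: 901 → 82 → 68 → 100 → 1  — happy
902: 902 → 85 → 89 → 145 → 42 → 20 → 4 → 16 → 37 → 58 → 89  — not happy
903: 903 → 90 → 81 → 65 → 61 → 37 → 58 → 89 → 145 → 42 → 20 → 4 → 16 → 37  — not happy
happy: 899, 901

2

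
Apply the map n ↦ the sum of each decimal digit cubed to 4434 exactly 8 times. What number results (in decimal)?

1458

4434 → 219
219 → 738
738 → 882
882 → 1032
1032 → 36
36 → 243
243 → 99
99 → 1458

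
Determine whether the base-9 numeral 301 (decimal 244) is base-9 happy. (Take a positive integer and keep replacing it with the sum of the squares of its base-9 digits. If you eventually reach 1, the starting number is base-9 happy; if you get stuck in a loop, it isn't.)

244 = (3,0,1)_9 → 3² + 0² + 1² = 10
10 = (1,1)_9 → 1² + 1² = 2
2 = (2)_9 → 2² = 4
4 = (4)_9 → 4² = 16
16 = (1,7)_9 → 1² + 7² = 50
50 = (5,5)_9 → 5² + 5² = 50  — 50 already seen; the sequence cycles without reaching 1.

not base-9 happy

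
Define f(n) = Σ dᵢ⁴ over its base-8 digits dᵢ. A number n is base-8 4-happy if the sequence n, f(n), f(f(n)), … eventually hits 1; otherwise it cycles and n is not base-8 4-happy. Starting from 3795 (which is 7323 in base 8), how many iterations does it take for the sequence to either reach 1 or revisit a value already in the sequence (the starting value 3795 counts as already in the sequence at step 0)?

3795 = (7,3,2,3)_8 → 2579
2579 = (5,0,2,3)_8 → 722
722 = (1,3,2,2)_8 → 114
114 = (1,6,2)_8 → 1313
1313 = (2,4,4,1)_8 → 529
529 = (1,0,2,1)_8 → 18
18 = (2,2)_8 → 32
32 = (4,0)_8 → 256
256 = (4,0,0)_8 → 256  — 256 repeats.
That took 9 steps.

9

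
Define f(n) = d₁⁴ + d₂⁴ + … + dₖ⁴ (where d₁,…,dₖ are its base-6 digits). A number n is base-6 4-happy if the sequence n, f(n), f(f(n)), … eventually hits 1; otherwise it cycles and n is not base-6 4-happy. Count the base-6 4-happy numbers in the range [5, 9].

1

5: 5 → 625 → 658 → 338 → 114 → 82 → 273 → 164 → 353 → 963 → 609 → 978 → 338  (repeats 338)
6: 6 → 1  (reaches 1)
7: 7 → 2 → 16 → 272 → 99 → 353 → 963 → 609 → 978 → 338 → 114 → 82 → 273 → 164 → 353  (repeats 353)
8: 8 → 17 → 641 → 1522 → 259 → 4 → 256 → 258 → 3 → 81 → 98 → 288 → 17  (repeats 17)
9: 9 → 82 → 273 → 164 → 353 → 963 → 609 → 978 → 338 → 114 → 82  (repeats 82)
base-6 4-happy: 6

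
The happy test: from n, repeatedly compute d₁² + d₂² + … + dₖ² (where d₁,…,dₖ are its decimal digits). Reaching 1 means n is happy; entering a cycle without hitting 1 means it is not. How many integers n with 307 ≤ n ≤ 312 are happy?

1

307: 307 → 58 → 89 → 145 → 42 → 20 → 4 → 16 → 37 → 58  — not happy
308: 308 → 73 → 58 → 89 → 145 → 42 → 20 → 4 → 16 → 37 → 58  — not happy
309: 309 → 90 → 81 → 65 → 61 → 37 → 58 → 89 → 145 → 42 → 20 → 4 → 16 → 37  — not happy
310: 310 → 10 → 1  — happy
311: 311 → 11 → 2 → 4 → 16 → 37 → 58 → 89 → 145 → 42 → 20 → 4  — not happy
312: 312 → 14 → 17 → 50 → 25 → 29 → 85 → 89 → 145 → 42 → 20 → 4 → 16 → 37 → 58 → 89  — not happy
happy: 310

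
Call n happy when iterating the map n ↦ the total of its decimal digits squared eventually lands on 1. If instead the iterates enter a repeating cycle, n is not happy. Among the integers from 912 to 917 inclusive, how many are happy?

2

912: 912 → 86 → 100 → 1  (reaches 1)
913: 913 → 91 → 82 → 68 → 100 → 1  (reaches 1)
914: 914 → 98 → 145 → 42 → 20 → 4 → 16 → 37 → 58 → 89 → 145  (repeats 145)
915: 915 → 107 → 50 → 25 → 29 → 85 → 89 → 145 → 42 → 20 → 4 → 16 → 37 → 58 → 89  (repeats 89)
916: 916 → 118 → 66 → 72 → 53 → 34 → 25 → 29 → 85 → 89 → 145 → 42 → 20 → 4 → 16 → 37 → 58 → 89  (repeats 89)
917: 917 → 131 → 11 → 2 → 4 → 16 → 37 → 58 → 89 → 145 → 42 → 20 → 4  (repeats 4)
happy: 912, 913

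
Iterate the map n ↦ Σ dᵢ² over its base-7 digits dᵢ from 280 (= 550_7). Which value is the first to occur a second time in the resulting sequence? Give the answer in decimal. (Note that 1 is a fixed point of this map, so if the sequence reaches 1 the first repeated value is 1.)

2

280 = (5,5,0)_7 → 5² + 5² + 0² = 25 + 25 + 0 = 50
50 = (1,0,1)_7 → 1² + 0² + 1² = 1 + 0 + 1 = 2
2 = (2)_7 → 2² = 4
4 = (4)_7 → 4² = 16
16 = (2,2)_7 → 2² + 2² = 4 + 4 = 8
8 = (1,1)_7 → 1² + 1² = 1 + 1 = 2  — 2 already appeared earlier.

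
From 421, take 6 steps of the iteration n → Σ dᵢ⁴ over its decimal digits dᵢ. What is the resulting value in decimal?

4338

421 → 4⁴ + 2⁴ + 1⁴ = 273
273 → 2⁴ + 7⁴ + 3⁴ = 2498
2498 → 2⁴ + 4⁴ + 9⁴ + 8⁴ = 10929
10929 → 1⁴ + 0⁴ + 9⁴ + 2⁴ + 9⁴ = 13139
13139 → 1⁴ + 3⁴ + 1⁴ + 3⁴ + 9⁴ = 6725
6725 → 6⁴ + 7⁴ + 2⁴ + 5⁴ = 4338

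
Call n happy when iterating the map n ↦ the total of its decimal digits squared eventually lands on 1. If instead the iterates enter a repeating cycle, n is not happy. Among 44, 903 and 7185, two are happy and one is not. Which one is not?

44: 44 → 32 → 13 → 10 → 1  — reaches 1 (happy)
903: 903 → 90 → 81 → 65 → 61 → 37 → 58 → 89 → 145 → 42 → 20 → 4 → 16 → 37  — repeats 37 (not happy)
7185: 7185 → 139 → 91 → 82 → 68 → 100 → 1  — reaches 1 (happy)

903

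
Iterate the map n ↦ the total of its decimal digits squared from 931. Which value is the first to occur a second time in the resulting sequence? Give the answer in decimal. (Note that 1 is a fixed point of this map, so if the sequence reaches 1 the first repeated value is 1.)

931 → 91
91 → 82
82 → 68
68 → 100
100 → 1  — reached the fixed point 1.
1 → 1, so 1 is the first repeated value.

1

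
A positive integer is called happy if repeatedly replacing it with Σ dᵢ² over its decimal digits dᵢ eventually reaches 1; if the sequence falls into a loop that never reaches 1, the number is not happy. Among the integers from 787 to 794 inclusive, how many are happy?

787: 787 → 162 → 41 → 17 → 50 → 25 → 29 → 85 → 89 → 145 → 42 → 20 → 4 → 16 → 37 → 58 → 89  (repeats 89)
788: 788 → 177 → 99 → 162 → 41 → 17 → 50 → 25 → 29 → 85 → 89 → 145 → 42 → 20 → 4 → 16 → 37 → 58 → 89  (repeats 89)
789: 789 → 194 → 98 → 145 → 42 → 20 → 4 → 16 → 37 → 58 → 89 → 145  (repeats 145)
790: 790 → 130 → 10 → 1  (reaches 1)
791: 791 → 131 → 11 → 2 → 4 → 16 → 37 → 58 → 89 → 145 → 42 → 20 → 4  (repeats 4)
792: 792 → 134 → 26 → 40 → 16 → 37 → 58 → 89 → 145 → 42 → 20 → 4 → 16  (repeats 16)
793: 793 → 139 → 91 → 82 → 68 → 100 → 1  (reaches 1)
794: 794 → 146 → 53 → 34 → 25 → 29 → 85 → 89 → 145 → 42 → 20 → 4 → 16 → 37 → 58 → 89  (repeats 89)
happy: 790, 793

2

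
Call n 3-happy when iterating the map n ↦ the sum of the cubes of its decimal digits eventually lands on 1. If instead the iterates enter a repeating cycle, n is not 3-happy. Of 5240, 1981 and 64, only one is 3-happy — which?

1981

5240: 5240 → 197 → 1073 → 371 → 371  — repeats 371 (not 3-happy)
1981: 1981 → 1243 → 100 → 1  — reaches 1 (3-happy)
64: 64 → 280 → 520 → 133 → 55 → 250 → 133  — repeats 133 (not 3-happy)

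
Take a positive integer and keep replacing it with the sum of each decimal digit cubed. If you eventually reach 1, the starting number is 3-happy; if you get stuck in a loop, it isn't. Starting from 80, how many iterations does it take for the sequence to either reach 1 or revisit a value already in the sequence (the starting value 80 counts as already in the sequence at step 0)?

80 → 8³ + 0³ = 512 + 0 = 512
512 → 5³ + 1³ + 2³ = 125 + 1 + 8 = 134
134 → 1³ + 3³ + 4³ = 1 + 27 + 64 = 92
92 → 9³ + 2³ = 729 + 8 = 737
737 → 7³ + 3³ + 7³ = 343 + 27 + 343 = 713
713 → 7³ + 1³ + 3³ = 343 + 1 + 27 = 371
371 → 3³ + 7³ + 1³ = 27 + 343 + 1 = 371  — 371 repeats.
That took 7 steps.

7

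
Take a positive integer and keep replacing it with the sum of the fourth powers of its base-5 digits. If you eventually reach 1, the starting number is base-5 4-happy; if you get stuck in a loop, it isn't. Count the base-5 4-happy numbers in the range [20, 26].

1

20: 20 → 256 → 18 → 162 → 34 → 258 → 98 → 418 → 244 → 594 → 674 → 514 → 528 → 338 → 194 → 354 → 528  — not base-5 4-happy
21: 21 → 257 → 33 → 83 → 163 → 99 → 593 → 499 → 849 → 595 → 593  — not base-5 4-happy
22: 22 → 272 → 288 → 114 → 528 → 338 → 194 → 354 → 528  — not base-5 4-happy
23: 23 → 337 → 129 → 257 → 33 → 83 → 163 → 99 → 593 → 499 → 849 → 595 → 593  — not base-5 4-happy
24: 24 → 512 → 288 → 114 → 528 → 338 → 194 → 354 → 528  — not base-5 4-happy
25: 25 → 1  — base-5 4-happy
26: 26 → 2 → 16 → 82 → 98 → 418 → 244 → 594 → 674 → 514 → 528 → 338 → 194 → 354 → 528  — not base-5 4-happy
base-5 4-happy: 25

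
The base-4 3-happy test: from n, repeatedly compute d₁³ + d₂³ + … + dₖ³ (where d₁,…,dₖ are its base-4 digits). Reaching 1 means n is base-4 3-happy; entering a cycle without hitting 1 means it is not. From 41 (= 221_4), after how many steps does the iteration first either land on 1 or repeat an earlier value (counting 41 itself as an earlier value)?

41 = (2,2,1)_4 → 2³ + 2³ + 1³ = 8 + 8 + 1 = 17
17 = (1,0,1)_4 → 1³ + 0³ + 1³ = 1 + 0 + 1 = 2
2 = (2)_4 → 2³ = 8
8 = (2,0)_4 → 2³ + 0³ = 8 + 0 = 8  — 8 repeats.
That took 4 steps.

4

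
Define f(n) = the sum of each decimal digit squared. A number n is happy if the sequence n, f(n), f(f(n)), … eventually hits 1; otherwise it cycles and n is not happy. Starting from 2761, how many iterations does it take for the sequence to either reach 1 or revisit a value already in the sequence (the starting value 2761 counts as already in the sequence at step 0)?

2761 → 90
90 → 81
81 → 65
65 → 61
61 → 37
37 → 58
58 → 89
89 → 145
145 → 42
42 → 20
20 → 4
4 → 16
16 → 37  — 37 repeats.
That took 13 steps.

13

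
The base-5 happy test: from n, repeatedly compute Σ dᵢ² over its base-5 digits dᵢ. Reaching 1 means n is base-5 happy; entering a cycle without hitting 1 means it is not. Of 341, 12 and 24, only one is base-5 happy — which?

341

341: 341 → 23 → 25 → 1  — reaches 1 (base-5 happy)
12: 12 → 8 → 10 → 4 → 16 → 10  — repeats 10 (not base-5 happy)
24: 24 → 32 → 6 → 2 → 4 → 16 → 10 → 4  — repeats 4 (not base-5 happy)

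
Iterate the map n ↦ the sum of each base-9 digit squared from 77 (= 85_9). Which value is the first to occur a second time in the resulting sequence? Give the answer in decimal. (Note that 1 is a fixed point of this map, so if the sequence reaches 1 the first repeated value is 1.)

77 = (8,5)_9 → 8² + 5² = 89
89 = (1,0,8)_9 → 1² + 0² + 8² = 65
65 = (7,2)_9 → 7² + 2² = 53
53 = (5,8)_9 → 5² + 8² = 89  — 89 already appeared earlier.

89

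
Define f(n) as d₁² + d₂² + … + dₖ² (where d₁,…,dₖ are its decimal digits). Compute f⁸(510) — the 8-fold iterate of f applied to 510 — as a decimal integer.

42

510 → 5² + 1² + 0² = 26
26 → 2² + 6² = 40
40 → 4² + 0² = 16
16 → 1² + 6² = 37
37 → 3² + 7² = 58
58 → 5² + 8² = 89
89 → 8² + 9² = 145
145 → 1² + 4² + 5² = 42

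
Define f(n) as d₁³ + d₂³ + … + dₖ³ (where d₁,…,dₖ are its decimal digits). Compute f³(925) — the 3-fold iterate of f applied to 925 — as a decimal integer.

586

925 → 9³ + 2³ + 5³ = 729 + 8 + 125 = 862
862 → 8³ + 6³ + 2³ = 512 + 216 + 8 = 736
736 → 7³ + 3³ + 6³ = 343 + 27 + 216 = 586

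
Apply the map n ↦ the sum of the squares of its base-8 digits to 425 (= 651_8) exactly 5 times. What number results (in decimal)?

50

425 = (6,5,1)_8 → 6² + 5² + 1² = 36 + 25 + 1 = 62
62 = (7,6)_8 → 7² + 6² = 49 + 36 = 85
85 = (1,2,5)_8 → 1² + 2² + 5² = 1 + 4 + 25 = 30
30 = (3,6)_8 → 3² + 6² = 9 + 36 = 45
45 = (5,5)_8 → 5² + 5² = 25 + 25 = 50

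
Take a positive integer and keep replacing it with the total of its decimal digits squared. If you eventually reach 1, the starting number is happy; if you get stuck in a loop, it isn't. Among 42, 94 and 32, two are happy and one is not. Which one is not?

42: 42 → 20 → 4 → 16 → 37 → 58 → 89 → 145 → 42  — repeats 42 (not happy)
94: 94 → 97 → 130 → 10 → 1  — reaches 1 (happy)
32: 32 → 13 → 10 → 1  — reaches 1 (happy)

42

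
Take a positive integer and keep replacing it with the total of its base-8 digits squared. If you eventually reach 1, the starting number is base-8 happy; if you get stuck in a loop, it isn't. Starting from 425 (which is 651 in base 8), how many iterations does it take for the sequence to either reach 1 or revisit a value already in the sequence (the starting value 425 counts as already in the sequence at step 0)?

425 = (6,5,1)_8 → 62
62 = (7,6)_8 → 85
85 = (1,2,5)_8 → 30
30 = (3,6)_8 → 45
45 = (5,5)_8 → 50
50 = (6,2)_8 → 40
40 = (5,0)_8 → 25
25 = (3,1)_8 → 10
10 = (1,2)_8 → 5
5 = (5)_8 → 25  — 25 repeats.
That took 10 steps.

10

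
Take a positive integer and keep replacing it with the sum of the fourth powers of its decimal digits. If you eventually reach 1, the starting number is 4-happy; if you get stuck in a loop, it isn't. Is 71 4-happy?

71 → 7⁴ + 1⁴ = 2401 + 1 = 2402
2402 → 2⁴ + 4⁴ + 0⁴ + 2⁴ = 16 + 256 + 0 + 16 = 288
288 → 2⁴ + 8⁴ + 8⁴ = 16 + 4096 + 4096 = 8208
8208 → 8⁴ + 2⁴ + 0⁴ + 8⁴ = 4096 + 16 + 0 + 4096 = 8208  — 8208 already seen; the sequence cycles without reaching 1.

not 4-happy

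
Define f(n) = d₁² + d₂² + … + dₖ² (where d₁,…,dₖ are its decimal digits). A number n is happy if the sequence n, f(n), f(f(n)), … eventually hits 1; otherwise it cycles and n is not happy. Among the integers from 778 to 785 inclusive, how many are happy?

1

778: 778 → 162 → 41 → 17 → 50 → 25 → 29 → 85 → 89 → 145 → 42 → 20 → 4 → 16 → 37 → 58 → 89  (repeats 89)
779: 779 → 179 → 131 → 11 → 2 → 4 → 16 → 37 → 58 → 89 → 145 → 42 → 20 → 4  (repeats 4)
780: 780 → 113 → 11 → 2 → 4 → 16 → 37 → 58 → 89 → 145 → 42 → 20 → 4  (repeats 4)
781: 781 → 114 → 18 → 65 → 61 → 37 → 58 → 89 → 145 → 42 → 20 → 4 → 16 → 37  (repeats 37)
782: 782 → 117 → 51 → 26 → 40 → 16 → 37 → 58 → 89 → 145 → 42 → 20 → 4 → 16  (repeats 16)
783: 783 → 122 → 9 → 81 → 65 → 61 → 37 → 58 → 89 → 145 → 42 → 20 → 4 → 16 → 37  (repeats 37)
784: 784 → 129 → 86 → 100 → 1  (reaches 1)
785: 785 → 138 → 74 → 65 → 61 → 37 → 58 → 89 → 145 → 42 → 20 → 4 → 16 → 37  (repeats 37)
happy: 784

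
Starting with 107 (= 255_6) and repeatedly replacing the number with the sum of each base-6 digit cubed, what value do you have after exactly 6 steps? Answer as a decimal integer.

1

107 = (2,5,5)_6 → 2³ + 5³ + 5³ = 258
258 = (1,1,1,0)_6 → 1³ + 1³ + 1³ + 0³ = 3
3 = (3)_6 → 3³ = 27
27 = (4,3)_6 → 4³ + 3³ = 91
91 = (2,3,1)_6 → 2³ + 3³ + 1³ = 36
36 = (1,0,0)_6 → 1³ + 0³ + 0³ = 1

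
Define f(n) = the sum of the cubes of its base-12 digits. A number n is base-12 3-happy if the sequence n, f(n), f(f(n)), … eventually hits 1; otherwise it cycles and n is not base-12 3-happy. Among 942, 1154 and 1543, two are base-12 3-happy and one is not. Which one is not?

942: 942 → 648 → 280 → 1396 → 1305 → 1458 → 1217 → 762 → 368 → 736 → 190 → 1028 → 856 → 1520 → 1728 → 1  — reaches 1 (base-12 3-happy)
1154: 1154 → 520 → 434 → 35 → 1339 → 1099 → 1029 → 1073 → 593 → 190 → 1028 → 856 → 1520 → 1728 → 1  — reaches 1 (base-12 3-happy)
1543: 1543 → 1855 → 1344 → 793 → 342 → 288 → 8 → 512 → 755 → 1464 → 1008 → 343 → 415 → 1351 → 1136 → 1855  — repeats 1855 (not base-12 3-happy)

1543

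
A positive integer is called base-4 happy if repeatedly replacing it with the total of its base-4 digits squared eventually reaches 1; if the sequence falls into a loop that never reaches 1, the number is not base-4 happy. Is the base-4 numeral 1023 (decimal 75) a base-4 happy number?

75 = (1,0,2,3)_4 → 1² + 0² + 2² + 3² = 1 + 0 + 4 + 9 = 14
14 = (3,2)_4 → 3² + 2² = 9 + 4 = 13
13 = (3,1)_4 → 3² + 1² = 9 + 1 = 10
10 = (2,2)_4 → 2² + 2² = 4 + 4 = 8
8 = (2,0)_4 → 2² + 0² = 4 + 0 = 4
4 = (1,0)_4 → 1² + 0² = 1 + 0 = 1  — reached 1.

base-4 happy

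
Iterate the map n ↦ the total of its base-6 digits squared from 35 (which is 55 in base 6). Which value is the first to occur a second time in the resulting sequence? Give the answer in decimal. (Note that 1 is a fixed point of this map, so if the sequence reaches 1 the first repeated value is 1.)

35 = (5,5)_6 → 50
50 = (1,2,2)_6 → 9
9 = (1,3)_6 → 10
10 = (1,4)_6 → 17
17 = (2,5)_6 → 29
29 = (4,5)_6 → 41
41 = (1,0,5)_6 → 26
26 = (4,2)_6 → 20
20 = (3,2)_6 → 13
13 = (2,1)_6 → 5
5 = (5)_6 → 25
25 = (4,1)_6 → 17  — 17 already appeared earlier.

17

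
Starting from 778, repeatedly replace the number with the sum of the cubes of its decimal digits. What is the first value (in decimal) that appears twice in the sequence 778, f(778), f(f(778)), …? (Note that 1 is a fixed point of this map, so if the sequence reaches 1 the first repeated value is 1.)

778 → 7³ + 7³ + 8³ = 1198
1198 → 1³ + 1³ + 9³ + 8³ = 1243
1243 → 1³ + 2³ + 4³ + 3³ = 100
100 → 1³ + 0³ + 0³ = 1  — reached the fixed point 1.
1 → 1, so 1 is the first repeated value.

1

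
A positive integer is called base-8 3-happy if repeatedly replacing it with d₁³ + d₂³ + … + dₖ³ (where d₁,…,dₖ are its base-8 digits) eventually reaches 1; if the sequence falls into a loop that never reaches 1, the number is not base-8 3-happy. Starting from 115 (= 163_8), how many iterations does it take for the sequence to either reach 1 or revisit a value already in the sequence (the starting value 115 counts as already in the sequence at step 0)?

115 = (1,6,3)_8 → 1³ + 6³ + 3³ = 1 + 216 + 27 = 244
244 = (3,6,4)_8 → 3³ + 6³ + 4³ = 27 + 216 + 64 = 307
307 = (4,6,3)_8 → 4³ + 6³ + 3³ = 64 + 216 + 27 = 307  — 307 repeats.
That took 3 steps.

3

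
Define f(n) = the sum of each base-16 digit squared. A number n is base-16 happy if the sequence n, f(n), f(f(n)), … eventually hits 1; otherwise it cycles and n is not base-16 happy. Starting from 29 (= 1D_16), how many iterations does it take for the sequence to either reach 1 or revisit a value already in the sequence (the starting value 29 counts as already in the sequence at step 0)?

10

29 = (1,13)_16 → 1² + 13² = 1 + 169 = 170
170 = (10,10)_16 → 10² + 10² = 100 + 100 = 200
200 = (12,8)_16 → 12² + 8² = 144 + 64 = 208
208 = (13,0)_16 → 13² + 0² = 169 + 0 = 169
169 = (10,9)_16 → 10² + 9² = 100 + 81 = 181
181 = (11,5)_16 → 11² + 5² = 121 + 25 = 146
146 = (9,2)_16 → 9² + 2² = 81 + 4 = 85
85 = (5,5)_16 → 5² + 5² = 25 + 25 = 50
50 = (3,2)_16 → 3² + 2² = 9 + 4 = 13
13 = (13)_16 → 13² = 169  — 169 repeats.
That took 10 steps.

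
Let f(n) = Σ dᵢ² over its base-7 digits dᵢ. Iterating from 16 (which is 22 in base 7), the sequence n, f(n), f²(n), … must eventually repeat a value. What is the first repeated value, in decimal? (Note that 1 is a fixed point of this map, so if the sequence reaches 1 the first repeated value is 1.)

16 = (2,2)_7 → 2² + 2² = 4 + 4 = 8
8 = (1,1)_7 → 1² + 1² = 1 + 1 = 2
2 = (2)_7 → 2² = 4
4 = (4)_7 → 4² = 16  — 16 already appeared earlier.

16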